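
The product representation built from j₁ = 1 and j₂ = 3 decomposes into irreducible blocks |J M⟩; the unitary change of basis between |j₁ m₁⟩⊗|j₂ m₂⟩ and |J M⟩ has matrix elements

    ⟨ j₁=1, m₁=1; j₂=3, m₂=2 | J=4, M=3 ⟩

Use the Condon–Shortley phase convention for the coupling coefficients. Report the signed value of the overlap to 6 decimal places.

√[9·0!2!6!/9! · 2!0!5!1!7!1!] = √(43200)
  +(−1)^0/∏(0,0,0,5,2,1)! = 1/240  (running 1/240)
⟨..|..⟩ = √(43200)·(1/240) = +0.866025

+√(3/4) = +0.866025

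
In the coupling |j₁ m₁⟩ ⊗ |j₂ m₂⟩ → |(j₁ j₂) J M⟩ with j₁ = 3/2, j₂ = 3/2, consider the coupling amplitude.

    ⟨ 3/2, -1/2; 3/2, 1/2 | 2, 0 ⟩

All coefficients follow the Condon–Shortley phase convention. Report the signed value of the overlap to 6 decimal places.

−√(1/4) = -0.500000

triangle: 1!×2!×2!/6! = 4/720
(j±m)!: 1!×2!×2!×1!×2!×2! = 16
prefactor² = (2J+1)×Δ×N² = 4/9
  k=0: +1/(0!×1!×2!×2!×0!×0!) = 1/4
  k=1: −1/(1!×0!×1!×1!×1!×1!) = -1
Σ = -3/4  ⇒  CG² = 4/9×(-3/4)² = 1/4
CG = −√(1/4) = -0.500000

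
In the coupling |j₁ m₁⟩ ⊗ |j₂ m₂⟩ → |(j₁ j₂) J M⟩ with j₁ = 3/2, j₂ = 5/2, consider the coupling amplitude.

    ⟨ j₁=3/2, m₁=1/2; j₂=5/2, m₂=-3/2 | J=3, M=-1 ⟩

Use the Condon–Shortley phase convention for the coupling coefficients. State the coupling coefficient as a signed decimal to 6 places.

j₁+j₂−J=1  J+j₁−j₂=2  J−j₁+j₂=4  j₁+j₂+J+1=8
(j₁±m₁, j₂±m₂, J±M) = (2,1,1,4,2,4)
P² = 96/5
sum k=0..1:
  [0] +1/6 = 1/6
  [1] −1/48 = -1/48
S = 7/48
C² = P²·S² = 49/120 ; C = +0.639010

+√(49/120) = +0.639010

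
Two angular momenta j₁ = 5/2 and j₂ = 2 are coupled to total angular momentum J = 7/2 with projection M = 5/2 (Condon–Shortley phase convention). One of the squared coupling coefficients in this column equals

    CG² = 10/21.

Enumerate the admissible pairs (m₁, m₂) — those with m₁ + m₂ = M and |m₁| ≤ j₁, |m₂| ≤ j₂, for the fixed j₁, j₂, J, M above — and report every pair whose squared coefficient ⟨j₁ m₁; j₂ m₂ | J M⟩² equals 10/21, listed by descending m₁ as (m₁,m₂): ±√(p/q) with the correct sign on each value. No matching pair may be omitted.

Admissible pairs with m₁+m₂ = M = 5/2: (1/2,2), (3/2,1), (5/2,0)
  (m₁,m₂)=(5/2,0): CG² = 10/21, CG = +√(10/21)   ← matches the target
  (m₁,m₂)=(3/2,1): CG² = 1/63, CG = +√(1/63)
  (m₁,m₂)=(1/2,2): CG² = 32/63, CG = −√(32/63)
Pairs with CG² = 10/21: (5/2,0): +√(10/21)

(5/2,0): +√(10/21)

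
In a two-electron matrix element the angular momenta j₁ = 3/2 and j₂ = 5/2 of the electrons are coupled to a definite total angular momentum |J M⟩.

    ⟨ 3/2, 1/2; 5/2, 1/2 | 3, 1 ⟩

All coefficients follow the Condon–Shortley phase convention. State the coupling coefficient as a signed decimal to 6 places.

√[7·1!2!4!/8! · 2!1!3!2!4!2!] = √(48/5)
  +(−1)^0/∏(0,1,1,3,1,1)! = 1/6  (running 1/6)
  +(−1)^1/∏(1,0,0,2,2,2)! = -1/8  (running 1/24)
⟨..|..⟩ = √(48/5)·(1/24) = +0.129099

+√(1/60) ≈ +0.129099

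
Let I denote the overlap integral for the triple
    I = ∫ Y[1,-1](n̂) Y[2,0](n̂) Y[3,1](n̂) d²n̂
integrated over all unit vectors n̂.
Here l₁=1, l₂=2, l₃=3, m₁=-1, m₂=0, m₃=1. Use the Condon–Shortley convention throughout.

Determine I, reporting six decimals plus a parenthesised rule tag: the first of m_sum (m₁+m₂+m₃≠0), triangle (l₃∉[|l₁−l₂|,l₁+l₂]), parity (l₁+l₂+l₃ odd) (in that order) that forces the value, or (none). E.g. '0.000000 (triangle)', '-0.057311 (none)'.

-0.202301 (none)

Checks pass: Σm=0; 6 even; l₃=3∈[1,3].
(2·1+1)(2·2+1)(2·3+1) = 105
Δ: 0! 2! 4! / 7! → 1/105
sum: t=0:+1/4 = 1/4
3j²(1 2 3; 0 0 0) = Δ·Π!·Σ² = 3/35  (sign -1)
sum: t=0:+1/8 = 1/8
3j²(1 2 3; -1 0 1) = Δ·Π!·Σ² = 2/35  (sign +1)
combine: 4πI² = 105·3/35·2/35 = 18/35
take √, sign -1: I = -0.20230066
No selection rule forces the value: the integral is nonzero (none).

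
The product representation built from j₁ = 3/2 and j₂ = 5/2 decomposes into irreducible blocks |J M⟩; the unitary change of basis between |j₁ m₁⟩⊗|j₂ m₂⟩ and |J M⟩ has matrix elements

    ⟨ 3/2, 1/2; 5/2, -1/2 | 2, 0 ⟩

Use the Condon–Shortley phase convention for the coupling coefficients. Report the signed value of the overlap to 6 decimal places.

-0.267261

triangle: 2!*1!*3!/7! = 12/5040
(j±m)!: 2!*1!*2!*3!*2!*2! = 96
prefactor² = (2J+1)*Δ*N² = 8/7
  k=0: +1/(0!*2!*1!*2!*0!*1!) = 1/4
  k=1: −1/(1!*1!*0!*1!*1!*2!) = -1/2
Σ = -1/4  ⇒  CG² = 8/7*(-1/4)² = 1/14
CG = −√(1/14) = -0.267261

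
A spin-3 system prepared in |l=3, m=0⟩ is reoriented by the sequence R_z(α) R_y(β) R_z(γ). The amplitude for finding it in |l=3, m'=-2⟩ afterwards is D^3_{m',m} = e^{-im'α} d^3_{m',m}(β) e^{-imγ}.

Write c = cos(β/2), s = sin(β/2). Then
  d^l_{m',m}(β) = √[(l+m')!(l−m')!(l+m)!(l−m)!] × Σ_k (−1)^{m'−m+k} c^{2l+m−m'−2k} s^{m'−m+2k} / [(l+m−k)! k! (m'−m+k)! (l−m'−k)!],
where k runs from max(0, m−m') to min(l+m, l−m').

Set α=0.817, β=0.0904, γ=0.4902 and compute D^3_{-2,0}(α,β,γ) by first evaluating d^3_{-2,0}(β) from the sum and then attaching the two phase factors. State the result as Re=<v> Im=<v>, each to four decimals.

First d^3_{-2,0}(β=0.0904), then the phase factors e^{-i(-2)α} and e^{-i(0)γ}:
Half-angle: c=0.998979, s=0.045185. N=√(1·120·6·6)=65.726707
The bounds max(0,m−m')=2 and min(l+m,l−m')=3 give 2 terms
  k=2: (−1)^0·65.7267/(12)·0.9990^4·0.0452^2 = +0.011137
  k=3: (−1)^1·65.7267/(12)·0.9990^2·0.0452^4 = -0.000023
d^3_{-2,0}(0.0904) = +0.011137 -0.000023 = +0.011114
Phases: e^{-i·(-2)·0.8170}=-0.063162+0.998003i, e^{-i·(0)·0.4902}=+1.000000+0.000000i ⇒ D=-0.000702+0.011092i

Re=-0.0007 Im=0.0111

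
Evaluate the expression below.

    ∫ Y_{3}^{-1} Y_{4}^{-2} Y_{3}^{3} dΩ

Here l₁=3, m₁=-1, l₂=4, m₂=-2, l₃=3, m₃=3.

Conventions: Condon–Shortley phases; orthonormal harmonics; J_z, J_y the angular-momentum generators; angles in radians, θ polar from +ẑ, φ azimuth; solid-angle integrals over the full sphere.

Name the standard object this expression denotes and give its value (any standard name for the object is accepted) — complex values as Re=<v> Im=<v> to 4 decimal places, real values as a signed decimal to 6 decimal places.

This is a Gaunt coefficient — the integral of a triple product of spherical harmonics over the sphere.
Rules hold: Σm=0, L=10 even, 1≤3≤7.
N = 7·9·7 = 441
Δ = 4!·2!·4!/11! = 1/34650
Racah Σ t=1..3: t=1:−1/72 t=2:+1/16 t=3:−1/72 = 5/144
⇒ 3j(3 4 3; 0 0 0)² = 2/77, sgn -1
Racah Σ t=2..2: t=2:+1/192 = 1/192
⇒ 3j(3 4 3; -1 -2 3)² = 3/77, sgn +1
4πI² = N·(3j₀)²·(3jₘ)² = 54/121
I = -1·√(0.446281/4π) = -0.18845135

Gaunt coefficient, -0.188451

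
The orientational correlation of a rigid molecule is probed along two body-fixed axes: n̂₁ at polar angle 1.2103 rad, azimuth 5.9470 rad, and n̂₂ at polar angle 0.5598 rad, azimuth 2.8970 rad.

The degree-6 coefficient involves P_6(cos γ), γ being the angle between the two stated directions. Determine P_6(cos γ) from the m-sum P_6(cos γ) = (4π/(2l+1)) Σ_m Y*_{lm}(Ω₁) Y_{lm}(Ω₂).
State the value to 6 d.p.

-0.088823

Expand P_6 via completeness: Σ_{m} conj(Y_{6,m}) at Ω₁ times Y_{6,m} at Ω₂ —
  term(m=-6) = +0.002995-0.001834i   from Y*(Ω₁)=-0.139968-0.292503i, Y(Ω₂)=+0.001116+0.010773i
  term(m=-5) = -0.022740+0.011209i   from Y*(Ω₁)=-0.046540-0.420883i, Y(Ω₂)=-0.020408-0.056286i
  term(m=-4) = +0.018424-0.007069i   from Y*(Ω₁)=+0.022601-0.098273i, Y(Ω₂)=+0.109269+0.162344i
  term(m=-3) = +0.119659-0.033733i   from Y*(Ω₁)=-0.163709+0.259824i, Y(Ω₂)=-0.300648-0.271108i
  term(m=-2) = -0.095502+0.017693i   from Y*(Ω₁)=-0.162587+0.129439i, Y(Ω₂)=+0.412548+0.219616i
  term(m=-1) = -0.021097+0.001938i   from Y*(Ω₁)=+0.228255-0.079764i, Y(Ω₂)=-0.085011-0.021218i
  term(m=+0) = -0.095367+0.000000i   from Y*(Ω₁)=+0.230940-0.000000i, Y(Ω₂)=-0.412950+0.000000i
  term(m=+1) = -0.021097-0.001938i   from Y*(Ω₁)=-0.228255-0.079764i, Y(Ω₂)=+0.085011-0.021218i
  term(m=+2) = -0.095502-0.017693i   from Y*(Ω₁)=-0.162587-0.129439i, Y(Ω₂)=+0.412548-0.219616i
  term(m=+3) = +0.119659+0.033733i   from Y*(Ω₁)=+0.163709+0.259824i, Y(Ω₂)=+0.300648-0.271108i
  term(m=+4) = +0.018424+0.007069i   from Y*(Ω₁)=+0.022601+0.098273i, Y(Ω₂)=+0.109269-0.162344i
  term(m=+5) = -0.022740-0.011209i   from Y*(Ω₁)=+0.046540-0.420883i, Y(Ω₂)=+0.020408-0.056286i
  term(m=+6) = +0.002995+0.001834i   from Y*(Ω₁)=-0.139968+0.292503i, Y(Ω₂)=+0.001116-0.010773i
Σ over m = -0.091888+0.000000i; ×(4π/13) → -0.088823+0.000000i. Real part: -0.088823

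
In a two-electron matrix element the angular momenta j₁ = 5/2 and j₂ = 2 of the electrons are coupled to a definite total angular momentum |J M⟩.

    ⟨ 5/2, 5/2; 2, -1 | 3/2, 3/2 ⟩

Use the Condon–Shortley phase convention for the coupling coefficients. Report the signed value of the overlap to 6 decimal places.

+0.534522  (= +√(2/7))

triangle: 3!·2!·1!/7! = 12/5040
(j±m)!: 5!·0!·1!·3!·3!·0! = 4320
prefactor² = (2J+1)·Δ·N² = 288/7
  k=0: +1/(0!·3!·0!·1!·2!·0!) = 1/12
Σ = 1/12  ⇒  CG² = 288/7·(1/12)² = 2/7
CG = +√(2/7) = +0.534522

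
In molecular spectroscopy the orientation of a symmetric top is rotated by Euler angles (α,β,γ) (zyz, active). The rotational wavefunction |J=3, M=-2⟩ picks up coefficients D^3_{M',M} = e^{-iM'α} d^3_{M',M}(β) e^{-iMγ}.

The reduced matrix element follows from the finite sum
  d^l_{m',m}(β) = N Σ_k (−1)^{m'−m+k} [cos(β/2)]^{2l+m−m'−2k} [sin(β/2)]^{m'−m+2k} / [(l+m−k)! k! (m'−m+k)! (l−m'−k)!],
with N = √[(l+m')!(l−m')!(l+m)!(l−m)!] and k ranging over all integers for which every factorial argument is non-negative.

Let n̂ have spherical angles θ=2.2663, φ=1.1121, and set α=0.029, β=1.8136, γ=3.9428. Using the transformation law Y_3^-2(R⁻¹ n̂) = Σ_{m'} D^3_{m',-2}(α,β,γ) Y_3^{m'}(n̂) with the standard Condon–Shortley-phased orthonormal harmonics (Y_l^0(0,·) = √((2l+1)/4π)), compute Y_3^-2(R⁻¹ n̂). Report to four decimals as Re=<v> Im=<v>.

Need the full column D^3_{m',-2} for m'=−3..3 at α=0.0290, β=1.8136, γ=3.9428.
cos(β/2)=0.616269, sin(β/2)=0.787536
d^3_{-3,-2}: single k=1 term ⇒ +0.171474;  D = -0.020292+0.170269i
d^3_{-2,-2}: k∈[0..1] ⇒ +0.054780 -0.447293 = -0.392513;  D = +0.035129-0.390938i
d^3_{-1,-2}: k∈[0..1] ⇒ -0.221372 +0.723022 = +0.501651;  D = -0.030391+0.500729i
d^3_{0,-2}: k∈[0..1] ⇒ +0.489985 -0.800170 = -0.310185;  D = +0.009806-0.310030i
d^3_{1,-2}: k∈[0..1] ⇒ -0.723022 +0.590366 = -0.132656;  D = +0.000347-0.132656i
d^3_{2,-2}: k∈[0..1] ⇒ +0.730452 -0.238573 = +0.491879;  D = +0.012975+0.491708i
d^3_{3,-2}: single k=0 term ⇒ -0.457296;  D = -0.025313-0.456595i
Y_3^{m'}(θ=2.2663,φ=1.1121) and Σ D·Y over m':
  (-0.0203+0.1703i)·(-0.1852+0.0365i)  (+0.0351-0.3909i)·(+0.2346+0.3065i)  (-0.0304+0.5007i)·(+0.1157-0.2342i)  (+0.0098-0.3100i)·(+0.2265+0.0000i)  (+0.0003-0.1327i)·(-0.1157-0.2342i)  (+0.0130+0.4917i)·(+0.2346-0.3065i)  (-0.0253-0.4566i)·(+0.1852+0.0365i)
Y_3^-2(R⁻¹ n̂) = +0.376211-0.077250i

Re=0.3762 Im=-0.0772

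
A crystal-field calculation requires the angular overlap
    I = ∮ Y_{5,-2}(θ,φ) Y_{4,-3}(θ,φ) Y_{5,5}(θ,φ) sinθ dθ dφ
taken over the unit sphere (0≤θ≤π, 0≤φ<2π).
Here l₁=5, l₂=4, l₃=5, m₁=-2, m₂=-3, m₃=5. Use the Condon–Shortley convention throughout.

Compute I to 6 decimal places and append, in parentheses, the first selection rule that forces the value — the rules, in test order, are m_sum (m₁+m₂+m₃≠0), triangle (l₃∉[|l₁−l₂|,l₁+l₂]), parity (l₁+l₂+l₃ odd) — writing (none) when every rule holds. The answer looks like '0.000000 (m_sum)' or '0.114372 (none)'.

Checks pass: Σm=0; 14 even; l₃=5∈[1,9].
(2·5+1)(2·4+1)(2·5+1) = 1089
Δ: 4! 6! 4! / 15! → 1/3153150
sum: t=0:+1/69120 t=1:−1/1728 t=2:+1/576 t=3:−1/1728 t=4:+1/69120 = 7/11520
3j²(5 4 5; 0 0 0) = Δ·Π!·Σ² = 2/143  (sign -1)
sum: t=1:−1/103680 = -1/103680
3j²(5 4 5; -2 -3 5) = Δ·Π!·Σ² = 7/429  (sign -1)
combine: 4πI² = 1089·2/143·7/429 = 42/169
take √, sign +1: I = 0.14062948
No selection rule forces the value: the integral is nonzero (none).

0.140629 (none)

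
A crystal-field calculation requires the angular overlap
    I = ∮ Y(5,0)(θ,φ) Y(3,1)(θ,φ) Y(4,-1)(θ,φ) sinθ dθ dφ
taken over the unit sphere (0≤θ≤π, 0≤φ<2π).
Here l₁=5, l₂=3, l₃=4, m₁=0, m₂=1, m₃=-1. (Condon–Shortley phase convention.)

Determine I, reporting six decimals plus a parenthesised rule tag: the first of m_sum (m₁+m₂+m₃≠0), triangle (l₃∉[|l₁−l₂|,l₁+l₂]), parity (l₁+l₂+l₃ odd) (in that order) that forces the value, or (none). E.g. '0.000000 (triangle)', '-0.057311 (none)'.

Rules hold: Σm=0, L=12 even, 2≤4≤8.
N = 11·7·9 = 693
Δ = 4!·6!·2!/13! = 1/180180
Racah Σ t=1..3: t=1:−1/576 t=2:+1/144 t=3:−1/576 = 1/288
⇒ 3j(5 3 4; 0 0 0)² = 20/1001, sgn +1
Racah Σ t=2..4: t=2:+1/288 t=3:−1/288 t=4:+1/5760 = 1/5760
⇒ 3j(5 3 4; 0 1 -1)² = 1/12012, sgn -1
4πI² = N·(3j₀)²·(3jₘ)² = 15/13013
I = -1·√(0.00115269/4π) = -0.00957750
No selection rule forces the value: the integral is nonzero (none).

-0.009577 (none)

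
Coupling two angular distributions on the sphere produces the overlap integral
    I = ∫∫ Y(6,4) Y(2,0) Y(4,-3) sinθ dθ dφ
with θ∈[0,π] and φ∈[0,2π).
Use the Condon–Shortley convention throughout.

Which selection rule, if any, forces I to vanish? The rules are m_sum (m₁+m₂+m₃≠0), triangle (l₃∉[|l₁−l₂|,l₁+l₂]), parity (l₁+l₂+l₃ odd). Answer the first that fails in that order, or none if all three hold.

Σmᵢ = 1  ✗
l₃∈[|l₁−l₂|,l₁+l₂]=[4,8], have l₃=4
Σlᵢ = 12 ⇒ even

m_sum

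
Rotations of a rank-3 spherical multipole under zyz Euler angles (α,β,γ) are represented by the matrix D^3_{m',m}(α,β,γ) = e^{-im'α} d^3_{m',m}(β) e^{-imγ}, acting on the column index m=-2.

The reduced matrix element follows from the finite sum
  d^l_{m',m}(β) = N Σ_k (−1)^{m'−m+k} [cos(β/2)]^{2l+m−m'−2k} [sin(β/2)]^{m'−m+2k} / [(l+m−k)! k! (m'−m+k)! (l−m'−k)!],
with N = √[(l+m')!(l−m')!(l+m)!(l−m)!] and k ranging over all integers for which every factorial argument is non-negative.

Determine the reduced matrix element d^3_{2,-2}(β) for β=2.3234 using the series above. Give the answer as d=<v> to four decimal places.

d^3_{2,-2}(β=2.3234) via the finite sum:
Half-angle: c=0.397780, s=0.917481. N=√(120·1·1·120)=120.000000
The bounds max(0,m−m')=0 and min(l+m,l−m')=1 give 2 terms
  k=0: (−1)^4·120.0000/(24)·0.3978^2·0.9175^4 = +0.560589
  k=1: (−1)^5·120.0000/(120)·0.3978^0·0.9175^6 = -0.596460
d^3_{2,-2}(2.3234) = +0.560589 -0.596460 = -0.035871

d=-0.0359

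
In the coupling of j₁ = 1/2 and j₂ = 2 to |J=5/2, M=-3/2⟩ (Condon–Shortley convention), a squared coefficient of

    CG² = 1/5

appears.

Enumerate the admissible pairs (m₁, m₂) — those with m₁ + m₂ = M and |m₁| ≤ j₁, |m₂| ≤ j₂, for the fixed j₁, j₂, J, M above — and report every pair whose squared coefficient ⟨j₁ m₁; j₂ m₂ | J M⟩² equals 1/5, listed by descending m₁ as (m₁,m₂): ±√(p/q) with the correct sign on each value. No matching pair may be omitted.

Admissible pairs with m₁+m₂ = M = -3/2: (-1/2,-1), (1/2,-2)
  (m₁,m₂)=(1/2,-2): CG² = 1/5, CG = +√(1/5)   ← matches the target
  (m₁,m₂)=(-1/2,-1): CG² = 4/5, CG = +√(4/5)
Pairs with CG² = 1/5: (1/2,-2): +√(1/5)

(1/2,-2): +√(1/5)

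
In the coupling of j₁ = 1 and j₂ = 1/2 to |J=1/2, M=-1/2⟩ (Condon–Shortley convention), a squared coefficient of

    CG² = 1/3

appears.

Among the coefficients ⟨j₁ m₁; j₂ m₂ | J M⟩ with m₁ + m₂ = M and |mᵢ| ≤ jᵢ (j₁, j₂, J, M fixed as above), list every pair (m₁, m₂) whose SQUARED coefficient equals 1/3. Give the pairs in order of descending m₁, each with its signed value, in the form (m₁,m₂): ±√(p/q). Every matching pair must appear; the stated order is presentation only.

(0,-1/2): +√(1/3)

Admissible pairs with m₁+m₂ = M = -1/2: (-1,1/2), (0,-1/2)
  (m₁,m₂)=(0,-1/2): CG² = 1/3, CG = +√(1/3)   ← matches the target
  (m₁,m₂)=(-1,1/2): CG² = 2/3, CG = −√(2/3)
Pairs with CG² = 1/3: (0,-1/2): +√(1/3)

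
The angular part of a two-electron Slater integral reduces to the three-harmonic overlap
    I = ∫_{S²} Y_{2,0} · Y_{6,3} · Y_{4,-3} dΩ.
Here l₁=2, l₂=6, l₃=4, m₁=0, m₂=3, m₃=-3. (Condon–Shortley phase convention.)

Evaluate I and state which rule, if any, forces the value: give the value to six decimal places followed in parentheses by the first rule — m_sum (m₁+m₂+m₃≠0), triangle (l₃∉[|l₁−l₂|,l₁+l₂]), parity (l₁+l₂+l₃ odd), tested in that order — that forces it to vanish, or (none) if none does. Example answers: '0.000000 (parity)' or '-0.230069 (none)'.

Rules hold: Σm=0, L=12 even, 4≤4≤8.
N = 5·13·9 = 585
Δ = 4!·0!·8!/13! = 1/6435
Racah Σ t=2..2: t=2:+1/2304 = 1/2304
⇒ 3j(2 6 4; 0 0 0)² = 5/143, sgn +1
Racah Σ t=2..2: t=2:+1/20160 = 1/20160
⇒ 3j(2 6 4; 0 3 -3)² = 12/715, sgn -1
4πI² = N·(3j₀)²·(3jₘ)² = 540/1573
I = -1·√(0.343293/4π) = -0.16528277
No selection rule forces the value: the integral is nonzero (none).

-0.165283 (none)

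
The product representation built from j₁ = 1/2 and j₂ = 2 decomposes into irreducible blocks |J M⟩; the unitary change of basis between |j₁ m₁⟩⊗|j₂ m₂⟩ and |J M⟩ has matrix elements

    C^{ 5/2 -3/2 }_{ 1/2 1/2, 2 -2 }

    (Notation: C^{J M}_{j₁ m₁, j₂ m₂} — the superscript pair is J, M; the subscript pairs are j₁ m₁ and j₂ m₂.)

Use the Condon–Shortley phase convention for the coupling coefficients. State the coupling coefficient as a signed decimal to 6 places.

+0.447214  (= +√(1/5))

j₁+j₂−J=0  J+j₁−j₂=1  J−j₁+j₂=4  j₁+j₂+J+1=6
(j₁±m₁, j₂±m₂, J±M) = (1,0,0,4,1,4)
P² = 576/5
sum k=0..0:
  [0] +1/24 = 1/24
S = 1/24
C² = P²·S² = 1/5 ; C = +0.447214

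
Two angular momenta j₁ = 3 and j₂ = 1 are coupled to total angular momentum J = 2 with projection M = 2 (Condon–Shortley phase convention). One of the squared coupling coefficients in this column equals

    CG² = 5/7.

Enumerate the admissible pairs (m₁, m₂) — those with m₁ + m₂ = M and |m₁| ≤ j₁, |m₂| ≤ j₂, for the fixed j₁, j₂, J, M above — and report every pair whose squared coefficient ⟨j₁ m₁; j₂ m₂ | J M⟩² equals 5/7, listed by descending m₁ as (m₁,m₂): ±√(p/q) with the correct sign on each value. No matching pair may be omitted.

Admissible pairs with m₁+m₂ = M = 2: (1,1), (2,0), (3,-1)
  (m₁,m₂)=(3,-1): CG² = 5/7, CG = +√(5/7)   ← matches the target
  (m₁,m₂)=(2,0): CG² = 5/21, CG = −√(5/21)
  (m₁,m₂)=(1,1): CG² = 1/21, CG = +√(1/21)
Pairs with CG² = 5/7: (3,-1): +√(5/7)

(3,-1): +√(5/7)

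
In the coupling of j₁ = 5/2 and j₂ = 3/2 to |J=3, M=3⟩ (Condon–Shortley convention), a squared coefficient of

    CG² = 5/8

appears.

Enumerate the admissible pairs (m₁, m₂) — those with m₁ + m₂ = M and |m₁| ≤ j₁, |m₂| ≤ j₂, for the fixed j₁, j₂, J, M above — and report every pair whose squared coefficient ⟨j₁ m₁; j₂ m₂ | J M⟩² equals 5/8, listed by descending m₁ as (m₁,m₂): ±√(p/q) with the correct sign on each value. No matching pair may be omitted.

Admissible pairs with m₁+m₂ = M = 3: (3/2,3/2), (5/2,1/2)
  (m₁,m₂)=(5/2,1/2): CG² = 5/8, CG = +√(5/8)   ← matches the target
  (m₁,m₂)=(3/2,3/2): CG² = 3/8, CG = −√(3/8)
Pairs with CG² = 5/8: (5/2,1/2): +√(5/8)

(5/2,1/2): +√(5/8)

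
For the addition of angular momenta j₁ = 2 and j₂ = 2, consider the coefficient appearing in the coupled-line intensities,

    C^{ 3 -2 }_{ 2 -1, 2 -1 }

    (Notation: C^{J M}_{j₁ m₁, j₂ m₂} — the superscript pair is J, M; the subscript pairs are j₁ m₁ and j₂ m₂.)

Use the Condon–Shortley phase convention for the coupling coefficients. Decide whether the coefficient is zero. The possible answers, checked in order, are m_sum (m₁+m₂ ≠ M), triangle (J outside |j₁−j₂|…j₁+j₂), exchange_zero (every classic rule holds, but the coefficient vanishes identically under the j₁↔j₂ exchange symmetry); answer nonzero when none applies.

exchange_zero

m-sum: m₁+m₂ = -1+(-1) = -2, M = -2  ✓
triangle: |j₁−j₂| = 0 ≤ J = 3 ≤ j₁+j₂ = 4  ✓
exchange: j₁=j₂ and m₁=m₂, and (−1)^(j₁+j₂−J) = (−1)^1 = −1 forces ⟨j₁m₁;j₂m₂|JM⟩ = −⟨j₂m₂;j₁m₁|JM⟩ = −⟨j₁m₁;j₂m₂|JM⟩ ⇒ the coefficient vanishes identically
Racah sum check: Σ_k collapses to 0 ⇒ CG = 0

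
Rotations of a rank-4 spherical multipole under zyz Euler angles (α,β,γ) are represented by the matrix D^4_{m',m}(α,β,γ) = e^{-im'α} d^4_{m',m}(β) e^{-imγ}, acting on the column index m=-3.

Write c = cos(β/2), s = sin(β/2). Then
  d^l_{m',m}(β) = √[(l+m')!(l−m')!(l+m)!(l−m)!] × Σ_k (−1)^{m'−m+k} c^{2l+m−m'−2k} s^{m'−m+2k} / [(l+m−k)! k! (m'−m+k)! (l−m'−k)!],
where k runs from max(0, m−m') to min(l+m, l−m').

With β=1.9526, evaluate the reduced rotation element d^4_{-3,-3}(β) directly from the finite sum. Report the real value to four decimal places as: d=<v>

d=-0.1386

d^4_{-3,-3}(β=1.9526) via the finite sum:
Half-angle: c=0.560092, s=0.828431. N=√(1·5040·1·5040)=5040.000000
Admissible k: 0..1 (factorial args all ≥0)
  k=0: (−1)^0·5040.0000/(5040)·0.5601^8·0.8284^0 = +0.009684
  k=1: (−1)^1·5040.0000/(720)·0.5601^6·0.8284^2 = -0.148308
d^4_{-3,-3}(1.9526) = +0.009684 -0.148308 = -0.138624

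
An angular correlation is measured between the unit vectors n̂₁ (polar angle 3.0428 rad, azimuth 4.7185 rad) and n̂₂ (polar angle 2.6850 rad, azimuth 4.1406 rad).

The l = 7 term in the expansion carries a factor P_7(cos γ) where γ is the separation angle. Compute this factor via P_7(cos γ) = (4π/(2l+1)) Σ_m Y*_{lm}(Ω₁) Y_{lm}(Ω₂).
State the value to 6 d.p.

Addition theorem: P_7(cos γ) = (4π/15) Σ_m Y*_{lm}(Ω₁) Y_{lm}(Ω₂), m = −7…7:
  m=-7: Y*=(-0.000000, 0.000000)  Y=(-0.001228, 0.001055)  product (-0.000000, -0.000000)
  m=-6: Y*=(0.000002, 0.000000)  Y=(-0.011823, -0.003517)  product (-0.000000, -0.000000)
  m=-5: Y*=(0.000001, -0.000041)  Y=(-0.016150, -0.055609)  product (-0.000002, 0.000001)
  m=-4: Y*=(-0.000682, -0.000017)  Y=(0.122132, -0.140277)  product (-0.000086, 0.000094)
  m=-3: Y*=(-0.000152, 0.008265)  Y=(0.400065, 0.058244)  product (-0.000542, 0.003298)
  m=-2: Y*=(0.070125, 0.000857)  Y=(0.217067, 0.476800)  product (0.014813, 0.033622)
  m=-1: Y*=(0.002305, -0.377188)  Y=(-0.103637, 0.161053)  product (0.060509, 0.039462)
  m=+0: Y*=(-0.948228, -0.000000)  Y=(0.410244, 0.000000)  product (-0.389005, -0.000000)
  m=+1: Y*=(-0.002305, -0.377188)  Y=(0.103637, 0.161053)  product (0.060509, -0.039462)
  m=+2: Y*=(0.070125, -0.000857)  Y=(0.217067, -0.476800)  product (0.014813, -0.033622)
  m=+3: Y*=(0.000152, 0.008265)  Y=(-0.400065, 0.058244)  product (-0.000542, -0.003298)
  m=+4: Y*=(-0.000682, 0.000017)  Y=(0.122132, 0.140277)  product (-0.000086, -0.000094)
  m=+5: Y*=(-0.000001, -0.000041)  Y=(0.016150, -0.055609)  product (-0.000002, -0.000001)
  m=+6: Y*=(0.000002, -0.000000)  Y=(-0.011823, 0.003517)  product (-0.000000, 0.000000)
  m=+7: Y*=(0.000000, 0.000000)  Y=(0.001228, 0.001055)  product (-0.000000, 0.000000)
Total Σ_m = (-0.239621, 0.000000). Multiply by 0.837758: (-0.200744, 0.000000). P_7(cos γ) = -0.200744

-0.200744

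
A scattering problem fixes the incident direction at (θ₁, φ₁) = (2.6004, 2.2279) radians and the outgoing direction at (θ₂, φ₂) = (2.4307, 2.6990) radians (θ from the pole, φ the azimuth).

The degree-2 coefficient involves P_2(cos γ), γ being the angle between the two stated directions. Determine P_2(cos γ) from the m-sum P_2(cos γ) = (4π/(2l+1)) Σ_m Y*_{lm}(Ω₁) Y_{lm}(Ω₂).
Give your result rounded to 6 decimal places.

Term-by-term m-sum for l=2 (normalisation 4π/5 = 2.513274):
  [-2]  conj(Y_{2,-2})(Ω₁) = -0.02602 - 0.09916j ; Y_{2,-2}(Ω₂) = 0.10413 + 0.12730j ; Δ = 0.00991 - 0.01364j
  [-1]  conj(Y_{2,-1})(Ω₁) = 0.20836 - 0.27008j ; Y_{2,-1}(Ω₂) = 0.34519 + 0.16360j ; Δ = 0.11611 - 0.05914j
  [+0]  conj(Y_{2,0})(Ω₁) = 0.37968 + 0.00000j ; Y_{2,0}(Ω₂) = 0.22793 + 0.00000j ; Δ = 0.08654 + 0.00000j
  [+1]  conj(Y_{2,1})(Ω₁) = -0.20836 - 0.27008j ; Y_{2,1}(Ω₂) = -0.34519 + 0.16360j ; Δ = 0.11611 + 0.05914j
  [+2]  conj(Y_{2,2})(Ω₁) = -0.02602 + 0.09916j ; Y_{2,2}(Ω₂) = 0.10413 - 0.12730j ; Δ = 0.00991 + 0.01364j
Σ over m = 0.33858 - 0.00000j; ×(4π/5) → 0.85096 - 0.00000j. Real part: 0.850955

0.850955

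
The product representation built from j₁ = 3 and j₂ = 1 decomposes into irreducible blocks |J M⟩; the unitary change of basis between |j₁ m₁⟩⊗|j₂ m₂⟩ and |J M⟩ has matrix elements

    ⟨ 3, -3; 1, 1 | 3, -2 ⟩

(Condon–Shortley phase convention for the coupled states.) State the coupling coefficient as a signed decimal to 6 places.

−√(1/4) ≈ -0.500000

triangle: 1!×5!×1!/8! = 120/40320
(j±m)!: 0!×6!×2!×0!×1!×5! = 172800
prefactor² = (2J+1)×Δ×N² = 3600
  k=1: −1/(1!×0!×5!×1!×0!×0!) = -1/120
Σ = -1/120  ⇒  CG² = 3600×(-1/120)² = 1/4
CG = −√(1/4) = -0.500000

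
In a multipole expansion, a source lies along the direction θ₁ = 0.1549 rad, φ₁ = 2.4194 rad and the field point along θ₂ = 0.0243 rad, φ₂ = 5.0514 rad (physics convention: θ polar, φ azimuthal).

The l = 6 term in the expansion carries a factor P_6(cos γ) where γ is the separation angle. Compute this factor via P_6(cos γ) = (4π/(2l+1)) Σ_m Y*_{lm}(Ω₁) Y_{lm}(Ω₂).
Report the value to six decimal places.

0.698292

Expand P_6 via completeness: Σ_{m} conj(Y_{6,m}) at Ω₁ times Y_{6,m} at Ω₂ —
  m=-6: (-0.000002+0.000006i) × (+0.000000+0.000000i) = -0.000000+0.000000i  (running Σ = -0.000000+0.000000i)
  m=-5: (+0.000129-0.000065i) × (+0.000000-0.000000i) = +0.000000-0.000000i  (running Σ = +0.000000-0.000000i)
  m=-4: (-0.001906-0.000492i) × (+0.000000-0.000001i) = -0.000000+0.000000i  (running Σ = -0.000000+0.000000i)
  m=-3: (+0.010263+0.015138i) × (-0.000064-0.000039i) = -0.000000-0.000001i  (running Σ = -0.000000-0.000001i)
  m=-2: (+0.014540-0.114406i) × (-0.002392+0.001926i) = +0.000186+0.000302i  (running Σ = +0.000186+0.000300i)
  m=-1: (-0.337477+0.297302i) × (+0.026552+0.075300i) = -0.031348-0.017518i  (running Σ = -0.031162-0.017217i)
  m=0: (+0.776319-0.000000i) × (+1.010811+0.000000i) = +0.784712+0.000000i  (running Σ = +0.753550-0.017217i)
  m=1: (+0.337477+0.297302i) × (-0.026552+0.075300i) = -0.031348+0.017518i  (running Σ = +0.722202+0.000300i)
  m=2: (+0.014540+0.114406i) × (-0.002392-0.001926i) = +0.000186-0.000302i  (running Σ = +0.722388-0.000001i)
  m=3: (-0.010263+0.015138i) × (+0.000064-0.000039i) = -0.000000+0.000001i  (running Σ = +0.722388+0.000000i)
  m=4: (-0.001906+0.000492i) × (+0.000000+0.000001i) = -0.000000-0.000000i  (running Σ = +0.722388-0.000000i)
  m=5: (-0.000129-0.000065i) × (-0.000000-0.000000i) = +0.000000+0.000000i  (running Σ = +0.722388+0.000000i)
  m=6: (-0.000002-0.000006i) × (+0.000000-0.000000i) = -0.000000-0.000000i  (running Σ = +0.722388-0.000000i)
Total Σ_m = +0.722388-0.000000i. Multiply by 0.966644: +0.698292-0.000000i. P_6(cos γ) = 0.698292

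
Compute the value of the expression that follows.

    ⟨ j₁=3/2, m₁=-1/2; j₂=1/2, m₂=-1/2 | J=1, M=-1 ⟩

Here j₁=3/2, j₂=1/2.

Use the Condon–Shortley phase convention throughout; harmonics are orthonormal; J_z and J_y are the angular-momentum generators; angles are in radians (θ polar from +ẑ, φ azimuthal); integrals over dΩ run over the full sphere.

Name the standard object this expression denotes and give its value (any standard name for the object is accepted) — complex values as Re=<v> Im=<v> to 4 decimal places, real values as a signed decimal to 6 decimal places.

Clebsch–Gordan coefficient, +√(1/4) ≈ +0.500000

This is a Clebsch–Gordan (vector-coupling) coefficient.
√[3·1!2!0!/4! · 1!2!0!1!0!2!] = √(1)
  +(−1)^0/∏(0,1,2,0,0,0)! = 1/2  (running 1/2)
⟨..|..⟩ = √(1)·(1/2) = +0.500000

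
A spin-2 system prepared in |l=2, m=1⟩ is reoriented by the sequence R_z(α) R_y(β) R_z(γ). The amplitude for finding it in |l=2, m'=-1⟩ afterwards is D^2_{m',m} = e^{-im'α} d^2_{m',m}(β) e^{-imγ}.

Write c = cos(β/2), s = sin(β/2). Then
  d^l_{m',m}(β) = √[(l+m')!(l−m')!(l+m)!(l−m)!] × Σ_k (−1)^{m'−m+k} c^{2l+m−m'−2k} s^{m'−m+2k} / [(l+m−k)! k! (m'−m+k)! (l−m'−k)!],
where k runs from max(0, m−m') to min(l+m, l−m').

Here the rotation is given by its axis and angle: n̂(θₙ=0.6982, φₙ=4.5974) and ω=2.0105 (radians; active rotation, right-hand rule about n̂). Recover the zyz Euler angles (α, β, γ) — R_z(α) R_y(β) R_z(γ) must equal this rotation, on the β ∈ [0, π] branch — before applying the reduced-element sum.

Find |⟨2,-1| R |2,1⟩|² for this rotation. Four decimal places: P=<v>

Axis–angle → zyz. n̂ = (sinθₙcosφₙ, sinθₙsinφₙ, cosθₙ) = (-0.073757, -0.638595, +0.766001), ω = 2.0105.
R = I cosω + sinω [n̂]ₓ + (1−cosω) n̂n̂ᵀ gives
  R = [-0.417916, -0.625987, -0.658397; +0.760287, +0.155722, -0.630646; +0.497303, -0.764128, +0.410851]
β = atan2(√(R₁₃²+R₂₃²), R₃₃) = 1.147409; α = atan2(R₂₃, R₁₃) mod 2π = 3.905466; γ = atan2(R₃₂, −R₃₁) mod 2π = 4.135444
First d^2_{-1,1}(β=1.1474), then the phase factors e^{-i(-1)α} and e^{-i(1)γ}:
Half-angle: c=0.839896, s=0.542747. N=√(1·6·6·1)=6.000000
The bounds max(0,m−m')=2 and min(l+m,l−m')=3 give 2 terms
  k=2: (−1)^0·6.0000/(2)·0.8399^2·0.5427^2 = +0.623401
  k=3: (−1)^1·6.0000/(6)·0.8399^0·0.5427^4 = -0.086774
d^2_{-1,1}(1.1474) = +0.623401 -0.086774 = +0.536627
|D^2_{-1,1}|² = |d^2_{-1,1}(β)|² = (+0.536627)² = 0.287968 (the z-rotation phases have unit modulus)

P=0.2880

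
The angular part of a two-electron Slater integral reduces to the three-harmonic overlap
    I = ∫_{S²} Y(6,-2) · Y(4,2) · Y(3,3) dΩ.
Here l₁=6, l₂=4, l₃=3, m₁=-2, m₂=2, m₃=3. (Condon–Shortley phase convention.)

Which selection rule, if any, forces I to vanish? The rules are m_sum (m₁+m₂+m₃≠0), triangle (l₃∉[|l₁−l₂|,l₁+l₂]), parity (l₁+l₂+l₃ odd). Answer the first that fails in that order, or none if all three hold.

azimuthal sum: -2 + 2 + 3 = 3  ✗
2 ≤ 3 ≤ 10 (triangle on l)
L = 6 + 4 + 3 = 13 (odd)

m_sum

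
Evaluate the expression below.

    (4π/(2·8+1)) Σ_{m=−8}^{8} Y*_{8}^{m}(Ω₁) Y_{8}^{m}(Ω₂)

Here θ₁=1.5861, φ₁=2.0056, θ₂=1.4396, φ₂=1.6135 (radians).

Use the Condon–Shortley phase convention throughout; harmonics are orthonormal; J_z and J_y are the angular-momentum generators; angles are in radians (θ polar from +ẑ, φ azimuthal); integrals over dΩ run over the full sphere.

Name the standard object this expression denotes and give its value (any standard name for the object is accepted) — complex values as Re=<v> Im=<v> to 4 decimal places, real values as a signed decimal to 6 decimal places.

Legendre polynomial (addition theorem), -0.392375

This sum is the spherical-harmonic addition theorem: it equals the Legendre polynomial P_l(cos γ) of the angle γ between the two directions.
Summing Y*_{l m}(θ₁,φ₁)·Y_{l m}(θ₂,φ₂) over m ∈ [−8, 8]; prefactor 4π/(2·8+1) = 0.739198:
  [-8]  conj(Y_{8,-8})(Ω₁) = -0.486009-0.170191i ; Y_{8,-8}(Ω₂) = +0.453241-0.161159i ; Δ = -0.247707+0.001187i
  [-7]  conj(Y_{8,-7})(Ω₁) = -0.003083-0.031374i ; Y_{8,-7}(Ω₂) = +0.074772+0.242642i ; Δ = +0.007382-0.003094i
  [-6]  conj(Y_{8,-6})(Ω₁) = -0.322880+0.190385i ; Y_{8,-6}(Ω₂) = +0.256993-0.067327i ; Δ = -0.070160+0.070666i
  [-5]  conj(Y_{8,-5})(Ω₁) = -0.030689-0.021141i ; Y_{8,-5}(Ω₂) = +0.059225+0.273150i ; Δ = +0.003957-0.009635i
  [-4]  conj(Y_{8,-4})(Ω₁) = -0.056334+0.331320i ; Y_{8,-4}(Ω₂) = +0.184884-0.031892i ; Δ = +0.000151+0.063052i
  [-3]  conj(Y_{8,-3})(Ω₁) = -0.038594+0.010531i ; Y_{8,-3}(Ω₂) = +0.036510+0.283424i ; Δ = -0.004394-0.010554i
  [-2]  conj(Y_{8,-2})(Ω₁) = +0.206430+0.244491i ; Y_{8,-2}(Ω₂) = +0.150484-0.012884i ; Δ = +0.034214+0.034132i
  [-1]  conj(Y_{8,-1})(Ω₁) = -0.017349+0.037354i ; Y_{8,-1}(Ω₂) = +0.012253+0.286747i ; Δ = -0.010924-0.004517i
  [+0]  conj(Y_{8,0})(Ω₁) = +0.315359-0.000000i ; Y_{8,0}(Ω₂) = +0.139995+0.000000i ; Δ = +0.044149+0.000000i
  [+1]  conj(Y_{8,1})(Ω₁) = +0.017349+0.037354i ; Y_{8,1}(Ω₂) = -0.012253+0.286747i ; Δ = -0.010924+0.004517i
  [+2]  conj(Y_{8,2})(Ω₁) = +0.206430-0.244491i ; Y_{8,2}(Ω₂) = +0.150484+0.012884i ; Δ = +0.034214-0.034132i
  [+3]  conj(Y_{8,3})(Ω₁) = +0.038594+0.010531i ; Y_{8,3}(Ω₂) = -0.036510+0.283424i ; Δ = -0.004394+0.010554i
  [+4]  conj(Y_{8,4})(Ω₁) = -0.056334-0.331320i ; Y_{8,4}(Ω₂) = +0.184884+0.031892i ; Δ = +0.000151-0.063052i
  [+5]  conj(Y_{8,5})(Ω₁) = +0.030689-0.021141i ; Y_{8,5}(Ω₂) = -0.059225+0.273150i ; Δ = +0.003957+0.009635i
  [+6]  conj(Y_{8,6})(Ω₁) = -0.322880-0.190385i ; Y_{8,6}(Ω₂) = +0.256993+0.067327i ; Δ = -0.070160-0.070666i
  [+7]  conj(Y_{8,7})(Ω₁) = +0.003083-0.031374i ; Y_{8,7}(Ω₂) = -0.074772+0.242642i ; Δ = +0.007382+0.003094i
  [+8]  conj(Y_{8,8})(Ω₁) = -0.486009+0.170191i ; Y_{8,8}(Ω₂) = +0.453241+0.161159i ; Δ = -0.247707-0.001187i
Σ over m = -0.530812-0.000000i; ×(4π/17) → -0.392375-0.000000i. Real part: -0.392375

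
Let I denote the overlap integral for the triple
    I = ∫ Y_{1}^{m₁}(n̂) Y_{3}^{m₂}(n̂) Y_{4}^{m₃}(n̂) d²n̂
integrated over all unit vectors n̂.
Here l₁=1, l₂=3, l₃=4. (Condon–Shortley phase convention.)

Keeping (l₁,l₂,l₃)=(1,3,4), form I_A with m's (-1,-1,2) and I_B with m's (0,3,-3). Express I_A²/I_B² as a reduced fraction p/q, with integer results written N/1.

Shared (l₁,l₂,l₃)=(1,3,4): N and (l;000)² cancel in I_A²/I_B².
A: Δ = 0!·2!·6!/9! = 1/252; Racah Σ t=0..0: t=0:+1/96 = 1/96; ⇒ 3j(1 3 4; -1 -1 2)² = 5/84, sgn +1
B: Δ = 0!·2!·6!/9! = 1/252; Racah Σ t=0..0: t=0:+1/720 = 1/720; ⇒ 3j(1 3 4; 0 3 -3)² = 1/36, sgn -1
I_A²/I_B² = (5/84)/(1/36) = 15/7

15/7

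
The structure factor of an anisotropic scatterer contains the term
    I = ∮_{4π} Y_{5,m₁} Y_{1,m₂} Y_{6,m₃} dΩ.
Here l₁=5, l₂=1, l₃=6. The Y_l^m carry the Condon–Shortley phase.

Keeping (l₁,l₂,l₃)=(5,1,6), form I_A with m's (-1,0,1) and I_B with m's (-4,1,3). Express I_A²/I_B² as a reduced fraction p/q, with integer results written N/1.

Same 5,1,6: normalisation and zero-m 3j drop out of the ratio.
A: Δ: 0! 10! 2! / 13! → 1/858; sum: t=0:+1/17280 = 1/17280; 3j²(5 1 6; -1 0 1) = Δ·Π!·Σ² = 35/858  (sign -1)
B: Δ: 0! 10! 2! / 13! → 1/858; sum: t=0:+1/725760 = 1/725760; 3j²(5 1 6; -4 1 3) = Δ·Π!·Σ² = 1/286  (sign -1)
I_A²/I_B² = (35/858)/(1/286) = 35/3

35/3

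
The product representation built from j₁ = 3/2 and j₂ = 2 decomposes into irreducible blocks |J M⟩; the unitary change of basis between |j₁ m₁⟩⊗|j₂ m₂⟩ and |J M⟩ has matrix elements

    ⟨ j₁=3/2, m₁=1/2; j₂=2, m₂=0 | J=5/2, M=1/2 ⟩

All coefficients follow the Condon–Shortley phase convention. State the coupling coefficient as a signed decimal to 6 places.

triangle: 1!*2!*3!/7! = 12/5040
(j±m)!: 2!*1!*2!*2!*3!*2! = 96
prefactor² = (2J+1)*Δ*N² = 48/35
  k=0: +1/(0!*1!*1!*2!*1!*1!) = 1/2
  k=1: −1/(1!*0!*0!*1!*2!*2!) = -1/4
Σ = 1/4  ⇒  CG² = 48/35*(1/4)² = 3/35
CG = +√(3/35) = +0.292770

+0.292770  (= +√(3/35))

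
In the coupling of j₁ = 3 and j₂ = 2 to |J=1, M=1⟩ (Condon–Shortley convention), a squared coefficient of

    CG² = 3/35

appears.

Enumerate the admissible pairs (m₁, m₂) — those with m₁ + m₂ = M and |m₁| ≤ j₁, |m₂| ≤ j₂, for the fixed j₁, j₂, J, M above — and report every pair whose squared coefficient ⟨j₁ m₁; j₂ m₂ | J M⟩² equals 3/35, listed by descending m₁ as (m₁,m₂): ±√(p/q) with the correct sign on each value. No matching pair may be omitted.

Admissible pairs with m₁+m₂ = M = 1: (-1,2), (0,1), (1,0), (2,-1), (3,-2)
  (m₁,m₂)=(3,-2): CG² = 3/7, CG = +√(3/7)
  (m₁,m₂)=(2,-1): CG² = 2/7, CG = −√(2/7)
  (m₁,m₂)=(1,0): CG² = 6/35, CG = +√(6/35)
  (m₁,m₂)=(0,1): CG² = 3/35, CG = −√(3/35)   ← matches the target
  (m₁,m₂)=(-1,2): CG² = 1/35, CG = +√(1/35)
Pairs with CG² = 3/35: (0,1): −√(3/35)

(0,1): −√(3/35)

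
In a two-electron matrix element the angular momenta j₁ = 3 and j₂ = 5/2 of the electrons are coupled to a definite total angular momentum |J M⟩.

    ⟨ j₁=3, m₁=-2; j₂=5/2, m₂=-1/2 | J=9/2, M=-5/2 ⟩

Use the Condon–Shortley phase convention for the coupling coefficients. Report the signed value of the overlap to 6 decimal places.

-0.497468

√[10·1!5!4!/11! · 1!5!2!3!2!7!] = √(115200/11)
  +(−1)^0/∏(0,1,5,2,0,2)! = 1/480  (running 1/480)
  +(−1)^1/∏(1,0,4,1,1,3)! = -1/144  (running -7/1440)
⟨..|..⟩ = √(115200/11)·(-7/1440) = -0.497468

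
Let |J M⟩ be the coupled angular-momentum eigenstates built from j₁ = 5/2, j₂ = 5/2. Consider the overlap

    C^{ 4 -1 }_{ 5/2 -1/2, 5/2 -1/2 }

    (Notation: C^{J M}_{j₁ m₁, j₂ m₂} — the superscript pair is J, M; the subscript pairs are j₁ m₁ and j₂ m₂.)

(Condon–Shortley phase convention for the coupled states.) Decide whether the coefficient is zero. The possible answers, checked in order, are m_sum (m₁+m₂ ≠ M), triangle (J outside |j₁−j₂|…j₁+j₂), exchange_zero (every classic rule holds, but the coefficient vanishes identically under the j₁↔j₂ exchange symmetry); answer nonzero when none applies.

exchange_zero

m-sum: m₁+m₂ = -1/2+(-1/2) = -1, M = -1  ✓
triangle: |j₁−j₂| = 0 ≤ J = 4 ≤ j₁+j₂ = 5  ✓
exchange: j₁=j₂ and m₁=m₂, and (−1)^(j₁+j₂−J) = (−1)^1 = −1 forces ⟨j₁m₁;j₂m₂|JM⟩ = −⟨j₂m₂;j₁m₁|JM⟩ = −⟨j₁m₁;j₂m₂|JM⟩ ⇒ the coefficient vanishes identically
Racah sum check: Σ_k collapses to 0 ⇒ CG = 0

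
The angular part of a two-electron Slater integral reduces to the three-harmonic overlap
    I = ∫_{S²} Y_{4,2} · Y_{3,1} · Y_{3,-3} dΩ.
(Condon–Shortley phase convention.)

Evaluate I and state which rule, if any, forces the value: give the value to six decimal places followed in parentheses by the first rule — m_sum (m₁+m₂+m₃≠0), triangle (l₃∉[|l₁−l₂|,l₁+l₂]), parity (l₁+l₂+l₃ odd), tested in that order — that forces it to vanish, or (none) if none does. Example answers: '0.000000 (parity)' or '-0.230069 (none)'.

-0.188451 (none)

m-sum 0 ✓  L=10 even ✓  1≤3≤7 ✓
Π(2lᵢ+1) = 9×7×7 = 441
triangle coeff Δ(4,3,3) = 1/34650
Σ_t [1,3]: t=1:−1/72 t=2:+1/16 t=3:−1/72 = 5/144
(3j)²=2/77 [(4 3 3; 0 0 0)], sign=-1
Σ_t [2,2]: t=2:+1/192 = 1/192
(3j)²=3/77 [(4 3 3; 2 1 -3)], sign=+1
⇒ 4πI² = 54/121
I = (-1)√(54/121/(4π)) = -0.18845135
No selection rule forces the value: the integral is nonzero (none).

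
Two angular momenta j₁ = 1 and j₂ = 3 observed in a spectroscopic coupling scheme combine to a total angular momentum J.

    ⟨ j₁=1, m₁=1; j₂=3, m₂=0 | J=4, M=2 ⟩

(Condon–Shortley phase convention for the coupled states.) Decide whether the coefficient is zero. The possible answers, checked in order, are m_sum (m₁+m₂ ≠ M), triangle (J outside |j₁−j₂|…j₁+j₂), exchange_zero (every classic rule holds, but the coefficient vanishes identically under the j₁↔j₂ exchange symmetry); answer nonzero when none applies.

m_sum

m-sum: m₁+m₂ = 1+0 = 1, M = 2  ✗ ⇒ coefficient is 0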